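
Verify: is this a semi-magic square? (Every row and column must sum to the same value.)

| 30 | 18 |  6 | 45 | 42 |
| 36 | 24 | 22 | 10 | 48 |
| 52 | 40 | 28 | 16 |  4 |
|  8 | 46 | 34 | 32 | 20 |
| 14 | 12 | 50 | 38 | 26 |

Row 1: 30 + 18 + 6 + 45 + 42 = 141.
Row 2: 36 + 24 + 22 + 10 + 48 = 140.
Row 3: 52 + 40 + 28 + 16 + 4 = 140.
Row 4: 8 + 46 + 34 + 32 + 20 = 140.
Row 5: 14 + 12 + 50 + 38 + 26 = 140.
Column 1: 30 + 36 + 52 + 8 + 14 = 140.
Column 2: 18 + 24 + 40 + 46 + 12 = 140.
Column 3: 6 + 22 + 28 + 34 + 50 = 140.
Column 4: 45 + 10 + 16 + 32 + 38 = 141.
Column 5: 42 + 48 + 4 + 20 + 26 = 140.

No — row 1 sums to 141 but row 2 sums to 140.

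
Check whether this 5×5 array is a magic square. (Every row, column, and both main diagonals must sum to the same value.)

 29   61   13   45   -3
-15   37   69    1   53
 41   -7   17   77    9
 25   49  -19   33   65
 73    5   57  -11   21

Row 1: 29 + 61 + 13 + 45 + (-3) = 145.
Row 2: -15 + 37 + 69 + 1 + 53 = 145.
Row 3: 41 + (-7) + 17 + 77 + 9 = 137.
Row 4: 25 + 49 + (-19) + 33 + 65 = 153.
Row 5: 73 + 5 + 57 + (-11) + 21 = 145.
Column 1: 29 + (-15) + 41 + 25 + 73 = 153.
Column 2: 61 + 37 + (-7) + 49 + 5 = 145.
Column 3: 13 + 69 + 17 + (-19) + 57 = 137.
Column 4: 45 + 1 + 77 + 33 + (-11) = 145.
Column 5: -3 + 53 + 9 + 65 + 21 = 145.
Main diagonal: 29 + 37 + 17 + 33 + 21 = 137.
Anti-diagonal: -3 + 1 + 17 + 49 + 73 = 137.

No — row 2 sums to 145 but row 4 sums to 153.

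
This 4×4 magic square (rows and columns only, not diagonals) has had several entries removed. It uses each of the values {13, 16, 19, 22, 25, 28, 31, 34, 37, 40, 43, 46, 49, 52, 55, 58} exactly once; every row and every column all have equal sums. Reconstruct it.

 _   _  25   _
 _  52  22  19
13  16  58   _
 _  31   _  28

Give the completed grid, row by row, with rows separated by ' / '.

The 16 entries sum to 568, so each line sums to 568/4 = 142.
From row 2, 142 − (52 + 22 + 19) gives (2,1) = 49.
Using row 3: 13 + 16 + 58 + ? → (3,4) = 142 − 87 = 55.
Column 2: 52 + 16 + 31 + ? = 142, so (1,2) = 43.
Column 3 must total 142; the given cells sum to 105, so (4,3) = 37.
Column 4: 19 + 55 + 28 + ? = 142, so (1,4) = 40.
The remaining cell in row 1 is (1,1) = 142 − 108 = 34.
Using row 4: 31 + 37 + 28 + ? → (4,1) = 142 − 96 = 46.

34 43 25 40 / 49 52 22 19 / 13 16 58 55 / 46 31 37 28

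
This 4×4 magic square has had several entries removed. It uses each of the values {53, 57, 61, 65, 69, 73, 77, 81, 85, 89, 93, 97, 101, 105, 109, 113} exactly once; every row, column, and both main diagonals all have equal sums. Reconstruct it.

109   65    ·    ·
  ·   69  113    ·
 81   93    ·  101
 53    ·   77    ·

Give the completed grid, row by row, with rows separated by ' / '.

The 16 entries sum to 1328, so each line sums to 1328/4 = 332.
Row 3 must total 332; the given cells sum to 275, so (3,3) = 57.
The remaining cell in column 1 is (2,1) = 332 − 243 = 89.
Column 2 must total 332; the given cells sum to 227, so (4,2) = 105.
Column 3 must total 332; the given cells sum to 247, so (1,3) = 85.
From main diagonal, 332 − (109 + 69 + 57) gives (4,4) = 97.
From anti-diagonal, 332 − (113 + 93 + 53) gives (1,4) = 73.
The remaining cell in row 2 is (2,4) = 332 − 271 = 61.

109 65 85 73 / 89 69 113 61 / 81 93 57 101 / 53 105 77 97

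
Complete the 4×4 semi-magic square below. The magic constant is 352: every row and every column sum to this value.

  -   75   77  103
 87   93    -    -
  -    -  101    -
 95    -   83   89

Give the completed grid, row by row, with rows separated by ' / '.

97 75 77 103 / 87 93 91 81 / 73 99 101 79 / 95 85 83 89

Row 1: 75 + 77 + 103 + ? = 352, so (1,1) = 97.
From row 4, 352 − (95 + 83 + 89) gives (4,2) = 85.
From column 1, 352 − (97 + 87 + 95) gives (3,1) = 73.
Using column 2: 75 + 93 + 85 + ? → (3,2) = 352 − 253 = 99.
Column 3: 77 + 101 + 83 + ? = 352, so (2,3) = 91.
Using row 2: 87 + 93 + 91 + ? → (2,4) = 352 − 271 = 81.
From row 3, 352 − (73 + 99 + 101) gives (3,4) = 79.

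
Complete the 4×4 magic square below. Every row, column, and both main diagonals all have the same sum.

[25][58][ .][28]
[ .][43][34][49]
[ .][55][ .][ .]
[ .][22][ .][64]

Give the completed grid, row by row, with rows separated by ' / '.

Column 2 is already complete: 58 + 43 + 55 + 22 = 178, so that is the magic constant.
Using row 1: 25 + 58 + 28 + ? → (1,3) = 178 − 111 = 67.
Using row 2: 43 + 34 + 49 + ? → (2,1) = 178 − 126 = 52.
Column 4: 28 + 49 + 64 + ? = 178, so (3,4) = 37.
Using main diagonal: 25 + 43 + 64 + ? → (3,3) = 178 − 132 = 46.
The remaining cell in anti-diagonal is (4,1) = 178 − 117 = 61.
The remaining cell in row 3 is (3,1) = 178 − 138 = 40.
Using row 4: 61 + 22 + 64 + ? → (4,3) = 178 − 147 = 31.

25 58 67 28 / 52 43 34 49 / 40 55 46 37 / 61 22 31 64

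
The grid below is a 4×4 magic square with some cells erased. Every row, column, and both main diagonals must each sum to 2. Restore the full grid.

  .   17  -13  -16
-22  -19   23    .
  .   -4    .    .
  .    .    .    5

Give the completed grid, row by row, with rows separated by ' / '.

Row 1: 17 + (-13) + (-16) + ? = 2, so (1,1) = 14.
From row 2, 2 − (-22 + (-19) + 23) gives (2,4) = 20.
Column 2 needs 2; the known cells sum to -6, so (4,2) = 8.
Column 4 needs 2; the known cells sum to 9, so (3,4) = -7.
From main diagonal, 2 − (14 + (-19) + 5) gives (3,3) = 2.
Anti-diagonal: -16 + 23 + (-4) + ? = 2, so (4,1) = -1.
Row 3 must total 2; the given cells sum to -9, so (3,1) = 11.
From row 4, 2 − (-1 + 8 + 5) gives (4,3) = -10.

14 17 -13 -16 / -22 -19 23 20 / 11 -4 2 -7 / -1 8 -10 5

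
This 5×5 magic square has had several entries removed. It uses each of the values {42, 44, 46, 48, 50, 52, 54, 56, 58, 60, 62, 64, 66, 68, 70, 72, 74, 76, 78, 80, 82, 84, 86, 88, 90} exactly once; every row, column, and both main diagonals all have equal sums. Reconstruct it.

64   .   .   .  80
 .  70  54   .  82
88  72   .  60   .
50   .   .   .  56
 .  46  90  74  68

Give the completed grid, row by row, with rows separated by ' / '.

The 25 entries sum to 1650, so each line sums to 1650/5 = 330.
Row 5 needs 330; the known cells sum to 278, so (5,1) = 52.
Column 1 must total 330; the given cells sum to 254, so (2,1) = 76.
The remaining cell in column 5 is (3,5) = 330 − 286 = 44.
From row 2, 330 − (76 + 70 + 54 + 82) gives (2,4) = 48.
The remaining cell in row 3 is (3,3) = 330 − 264 = 66.
The remaining cell in main diagonal is (4,4) = 330 − 268 = 62.
From anti-diagonal, 330 − (80 + 48 + 66 + 52) gives (4,2) = 84.
The remaining cell in row 4 is (4,3) = 330 − 252 = 78.
Column 2 needs 330; the known cells sum to 272, so (1,2) = 58.
Using column 3: 54 + 66 + 78 + 90 + ? → (1,3) = 330 − 288 = 42.
Column 4: 48 + 60 + 62 + 74 + ? = 330, so (1,4) = 86.

64 58 42 86 80 / 76 70 54 48 82 / 88 72 66 60 44 / 50 84 78 62 56 / 52 46 90 74 68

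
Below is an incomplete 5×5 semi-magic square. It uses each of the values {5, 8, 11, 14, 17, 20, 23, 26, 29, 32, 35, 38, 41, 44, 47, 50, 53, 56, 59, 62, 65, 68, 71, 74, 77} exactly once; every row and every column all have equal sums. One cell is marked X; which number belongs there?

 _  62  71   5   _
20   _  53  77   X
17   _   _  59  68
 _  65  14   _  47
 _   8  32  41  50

The 25 entries sum to 1025, so each line sums to 1025/5 = 205.
Row 5 must total 205; the given cells sum to 131, so (5,1) = 74.
Column 3 must total 205; the given cells sum to 170, so (3,3) = 35.
Column 4: 5 + 77 + 59 + 41 + ? = 205, so (4,4) = 23.
Row 3 must total 205; the given cells sum to 179, so (3,2) = 26.
From row 4, 205 − (65 + 14 + 23 + 47) gives (4,1) = 56.
Using column 1: 20 + 17 + 56 + 74 + ? → (1,1) = 205 − 167 = 38.
From column 2, 205 − (62 + 26 + 65 + 8) gives (2,2) = 44.
The remaining cell in row 1 is (1,5) = 205 − 176 = 29.
Row 2 must total 205; the given cells sum to 194, so (2,5) = 11.

11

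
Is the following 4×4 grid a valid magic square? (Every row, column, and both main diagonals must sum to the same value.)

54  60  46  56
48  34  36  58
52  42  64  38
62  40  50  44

Row 1: 54 + 60 + 46 + 56 = 216.
Row 2: 48 + 34 + 36 + 58 = 176.
Row 3: 52 + 42 + 64 + 38 = 196.
Row 4: 62 + 40 + 50 + 44 = 196.
Column 1: 54 + 48 + 52 + 62 = 216.
Column 2: 60 + 34 + 42 + 40 = 176.
Column 3: 46 + 36 + 64 + 50 = 196.
Column 4: 56 + 58 + 38 + 44 = 196.
Main diagonal: 54 + 34 + 64 + 44 = 196.
Anti-diagonal: 56 + 36 + 42 + 62 = 196.

No — row 2 sums to 176 but anti-diagonal sums to 196.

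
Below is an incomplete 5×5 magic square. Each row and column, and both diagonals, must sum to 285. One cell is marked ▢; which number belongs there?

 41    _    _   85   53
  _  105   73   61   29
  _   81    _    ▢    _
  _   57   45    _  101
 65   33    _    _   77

37

Row 2 needs 285; the known cells sum to 268, so (2,1) = 17.
Column 2 must total 285; the given cells sum to 276, so (1,2) = 9.
Column 5 needs 285; the known cells sum to 260, so (3,5) = 25.
Anti-diagonal: 53 + 61 + 57 + 65 + ? = 285, so (3,3) = 49.
Row 1: 41 + 9 + 85 + 53 + ? = 285, so (1,3) = 97.
Column 3 must total 285; the given cells sum to 264, so (5,3) = 21.
Main diagonal: 41 + 105 + 49 + 77 + ? = 285, so (4,4) = 13.
Row 4 needs 285; the known cells sum to 216, so (4,1) = 69.
Using row 5: 65 + 33 + 21 + 77 + ? → (5,4) = 285 − 196 = 89.
The remaining cell in column 1 is (3,1) = 285 − 192 = 93.
From column 4, 285 − (85 + 61 + 13 + 89) gives (3,4) = 37.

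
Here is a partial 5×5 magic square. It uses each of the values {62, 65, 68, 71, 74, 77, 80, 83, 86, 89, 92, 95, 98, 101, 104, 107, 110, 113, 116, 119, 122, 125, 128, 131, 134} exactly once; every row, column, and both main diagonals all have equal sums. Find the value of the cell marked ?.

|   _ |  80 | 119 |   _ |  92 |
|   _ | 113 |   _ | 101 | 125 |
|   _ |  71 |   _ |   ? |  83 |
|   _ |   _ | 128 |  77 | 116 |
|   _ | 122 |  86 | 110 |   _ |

The 25 entries sum to 2450, so each line sums to 2450/5 = 490.
Using column 2: 80 + 113 + 71 + 122 + ? → (4,2) = 490 − 386 = 104.
The remaining cell in column 5 is (5,5) = 490 − 416 = 74.
Row 4: 104 + 128 + 77 + 116 + ? = 490, so (4,1) = 65.
From row 5, 490 − (122 + 86 + 110 + 74) gives (5,1) = 98.
Using anti-diagonal: 92 + 101 + 104 + 98 + ? → (3,3) = 490 − 395 = 95.
Column 3 needs 490; the known cells sum to 428, so (2,3) = 62.
Using main diagonal: 113 + 95 + 77 + 74 + ? → (1,1) = 490 − 359 = 131.
From row 1, 490 − (131 + 80 + 119 + 92) gives (1,4) = 68.
Row 2: 113 + 62 + 101 + 125 + ? = 490, so (2,1) = 89.
Column 1 must total 490; the given cells sum to 383, so (3,1) = 107.
Column 4 needs 490; the known cells sum to 356, so (3,4) = 134.

134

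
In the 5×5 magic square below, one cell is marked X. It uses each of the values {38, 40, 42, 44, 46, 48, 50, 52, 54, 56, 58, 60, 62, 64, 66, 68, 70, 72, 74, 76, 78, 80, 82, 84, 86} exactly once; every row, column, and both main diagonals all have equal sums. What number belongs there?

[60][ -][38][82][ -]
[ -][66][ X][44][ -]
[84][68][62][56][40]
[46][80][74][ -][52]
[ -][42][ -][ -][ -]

50

The 25 entries sum to 1550, so each line sums to 1550/5 = 310.
Row 4 needs 310; the known cells sum to 252, so (4,4) = 58.
Column 2: 66 + 68 + 80 + 42 + ? = 310, so (1,2) = 54.
From column 4, 310 − (82 + 44 + 56 + 58) gives (5,4) = 70.
Main diagonal needs 310; the known cells sum to 246, so (5,5) = 64.
Row 1 must total 310; the given cells sum to 234, so (1,5) = 76.
Column 5 must total 310; the given cells sum to 232, so (2,5) = 78.
The remaining cell in anti-diagonal is (5,1) = 310 − 262 = 48.
Using row 5: 48 + 42 + 70 + 64 + ? → (5,3) = 310 − 224 = 86.
From column 1, 310 − (60 + 84 + 46 + 48) gives (2,1) = 72.
The remaining cell in column 3 is (2,3) = 310 − 260 = 50.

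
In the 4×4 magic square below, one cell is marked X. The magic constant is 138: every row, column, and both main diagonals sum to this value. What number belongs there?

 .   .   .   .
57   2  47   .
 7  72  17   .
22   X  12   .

37

Using row 2: 57 + 2 + 47 + ? → (2,4) = 138 − 106 = 32.
Using row 3: 7 + 72 + 17 + ? → (3,4) = 138 − 96 = 42.
Column 1: 57 + 7 + 22 + ? = 138, so (1,1) = 52.
Column 3: 47 + 17 + 12 + ? = 138, so (1,3) = 62.
Main diagonal needs 138; the known cells sum to 71, so (4,4) = 67.
Using anti-diagonal: 47 + 72 + 22 + ? → (1,4) = 138 − 141 = -3.
Row 1 must total 138; the given cells sum to 111, so (1,2) = 27.
From row 4, 138 − (22 + 12 + 67) gives (4,2) = 37.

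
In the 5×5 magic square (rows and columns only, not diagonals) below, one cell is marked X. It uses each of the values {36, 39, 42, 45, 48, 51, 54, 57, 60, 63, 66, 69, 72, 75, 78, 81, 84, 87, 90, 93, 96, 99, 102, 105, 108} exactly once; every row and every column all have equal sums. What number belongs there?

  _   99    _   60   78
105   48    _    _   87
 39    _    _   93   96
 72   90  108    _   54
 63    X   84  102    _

The 25 entries sum to 1800, so each line sums to 1800/5 = 360.
Using row 4: 72 + 90 + 108 + 54 + ? → (4,4) = 360 − 324 = 36.
Column 1 must total 360; the given cells sum to 279, so (1,1) = 81.
From column 4, 360 − (60 + 93 + 36 + 102) gives (2,4) = 69.
Column 5: 78 + 87 + 96 + 54 + ? = 360, so (5,5) = 45.
The remaining cell in row 1 is (1,3) = 360 − 318 = 42.
From row 2, 360 − (105 + 48 + 69 + 87) gives (2,3) = 51.
Row 5: 63 + 84 + 102 + 45 + ? = 360, so (5,2) = 66.

66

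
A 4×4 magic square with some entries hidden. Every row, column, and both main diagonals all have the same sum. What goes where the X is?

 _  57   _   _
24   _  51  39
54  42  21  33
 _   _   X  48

60

Row 3 is complete and sums to 150; that is the magic constant.
The remaining cell in row 2 is (2,2) = 150 − 114 = 36.
Column 2 must total 150; the given cells sum to 135, so (4,2) = 15.
Column 4 must total 150; the given cells sum to 120, so (1,4) = 30.
From main diagonal, 150 − (36 + 21 + 48) gives (1,1) = 45.
Anti-diagonal: 30 + 51 + 42 + ? = 150, so (4,1) = 27.
Row 1 must total 150; the given cells sum to 132, so (1,3) = 18.
The remaining cell in row 4 is (4,3) = 150 − 90 = 60.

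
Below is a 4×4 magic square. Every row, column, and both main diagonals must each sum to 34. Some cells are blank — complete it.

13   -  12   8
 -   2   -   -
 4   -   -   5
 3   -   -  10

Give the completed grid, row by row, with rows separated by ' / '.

13 1 12 8 / 14 2 7 11 / 4 16 9 5 / 3 15 6 10

Using row 1: 13 + 12 + 8 + ? → (1,2) = 34 − 33 = 1.
The remaining cell in column 1 is (2,1) = 34 − 20 = 14.
Column 4 needs 34; the known cells sum to 23, so (2,4) = 11.
The remaining cell in main diagonal is (3,3) = 34 − 25 = 9.
From row 2, 34 − (14 + 2 + 11) gives (2,3) = 7.
Row 3: 4 + 9 + 5 + ? = 34, so (3,2) = 16.
The remaining cell in column 2 is (4,2) = 34 − 19 = 15.
Column 3 must total 34; the given cells sum to 28, so (4,3) = 6.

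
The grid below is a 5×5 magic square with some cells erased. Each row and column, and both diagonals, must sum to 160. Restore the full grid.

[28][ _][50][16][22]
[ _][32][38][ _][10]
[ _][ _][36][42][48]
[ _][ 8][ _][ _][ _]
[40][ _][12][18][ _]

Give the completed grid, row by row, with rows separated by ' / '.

From row 1, 160 − (28 + 50 + 16 + 22) gives (1,2) = 44.
Column 3: 50 + 38 + 36 + 12 + ? = 160, so (4,3) = 24.
Anti-diagonal: 22 + 36 + 8 + 40 + ? = 160, so (2,4) = 54.
Using row 2: 32 + 38 + 54 + 10 + ? → (2,1) = 160 − 134 = 26.
Column 4: 16 + 54 + 42 + 18 + ? = 160, so (4,4) = 30.
The remaining cell in main diagonal is (5,5) = 160 − 126 = 34.
The remaining cell in row 5 is (5,2) = 160 − 104 = 56.
Column 2 needs 160; the known cells sum to 140, so (3,2) = 20.
From column 5, 160 − (22 + 10 + 48 + 34) gives (4,5) = 46.
Row 3: 20 + 36 + 42 + 48 + ? = 160, so (3,1) = 14.
Row 4 needs 160; the known cells sum to 108, so (4,1) = 52.

28 44 50 16 22 / 26 32 38 54 10 / 14 20 36 42 48 / 52 8 24 30 46 / 40 56 12 18 34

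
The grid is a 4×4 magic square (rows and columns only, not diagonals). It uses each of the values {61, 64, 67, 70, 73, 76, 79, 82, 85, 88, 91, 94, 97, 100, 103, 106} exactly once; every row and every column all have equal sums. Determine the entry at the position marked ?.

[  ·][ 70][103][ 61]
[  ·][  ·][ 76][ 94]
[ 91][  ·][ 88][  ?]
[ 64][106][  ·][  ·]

82

The 16 entries sum to 1336, so each line sums to 1336/4 = 334.
The remaining cell in row 1 is (1,1) = 334 − 234 = 100.
The remaining cell in column 1 is (2,1) = 334 − 255 = 79.
The remaining cell in column 3 is (4,3) = 334 − 267 = 67.
From row 2, 334 − (79 + 76 + 94) gives (2,2) = 85.
The remaining cell in row 4 is (4,4) = 334 − 237 = 97.
Column 2 must total 334; the given cells sum to 261, so (3,2) = 73.
From column 4, 334 − (61 + 94 + 97) gives (3,4) = 82.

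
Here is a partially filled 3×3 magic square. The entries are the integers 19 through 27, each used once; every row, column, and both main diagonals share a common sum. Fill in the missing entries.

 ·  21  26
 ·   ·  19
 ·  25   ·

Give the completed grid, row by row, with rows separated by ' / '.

The entries are 19 through 27, which sum to 207, so each line sums to 207/3 = 69.
From row 1, 69 − (21 + 26) gives (1,1) = 22.
Column 2 needs 69; the known cells sum to 46, so (2,2) = 23.
Using column 3: 26 + 19 + ? → (3,3) = 69 − 45 = 24.
Anti-diagonal needs 69; the known cells sum to 49, so (3,1) = 20.
Row 2 needs 69; the known cells sum to 42, so (2,1) = 27.

22 21 26 / 27 23 19 / 20 25 24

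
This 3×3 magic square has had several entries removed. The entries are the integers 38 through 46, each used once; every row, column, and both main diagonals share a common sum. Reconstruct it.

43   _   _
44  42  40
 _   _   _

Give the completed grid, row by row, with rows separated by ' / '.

43 38 45 / 44 42 40 / 39 46 41

The entries are 38 through 46, which sum to 378, so each line sums to 378/3 = 126.
Using column 1: 43 + 44 + ? → (3,1) = 126 − 87 = 39.
Main diagonal must total 126; the given cells sum to 85, so (3,3) = 41.
From anti-diagonal, 126 − (42 + 39) gives (1,3) = 45.
Row 1: 43 + 45 + ? = 126, so (1,2) = 38.
From row 3, 126 − (39 + 41) gives (3,2) = 46.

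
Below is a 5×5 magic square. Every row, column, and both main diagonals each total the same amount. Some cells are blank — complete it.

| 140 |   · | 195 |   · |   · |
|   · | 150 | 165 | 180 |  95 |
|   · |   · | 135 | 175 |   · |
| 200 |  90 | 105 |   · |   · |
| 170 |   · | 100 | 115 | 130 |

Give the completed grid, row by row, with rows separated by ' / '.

Column 3 is already complete: 195 + 165 + 135 + 105 + 100 = 700, so that is the magic constant.
The remaining cell in row 2 is (2,1) = 700 − 590 = 110.
Row 5: 170 + 100 + 115 + 130 + ? = 700, so (5,2) = 185.
Column 1 needs 700; the known cells sum to 620, so (3,1) = 80.
Using main diagonal: 140 + 150 + 135 + 130 + ? → (4,4) = 700 − 555 = 145.
The remaining cell in anti-diagonal is (1,5) = 700 − 575 = 125.
The remaining cell in row 4 is (4,5) = 700 − 540 = 160.
Column 4 needs 700; the known cells sum to 615, so (1,4) = 85.
Using column 5: 125 + 95 + 160 + 130 + ? → (3,5) = 700 − 510 = 190.
Row 1 needs 700; the known cells sum to 545, so (1,2) = 155.
Row 3 must total 700; the given cells sum to 580, so (3,2) = 120.

140 155 195 85 125 / 110 150 165 180 95 / 80 120 135 175 190 / 200 90 105 145 160 / 170 185 100 115 130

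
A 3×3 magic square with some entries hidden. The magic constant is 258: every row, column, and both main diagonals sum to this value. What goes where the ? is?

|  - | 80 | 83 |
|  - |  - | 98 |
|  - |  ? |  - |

From row 1, 258 − (80 + 83) gives (1,1) = 95.
The remaining cell in column 3 is (3,3) = 258 − 181 = 77.
Main diagonal must total 258; the given cells sum to 172, so (2,2) = 86.
The remaining cell in anti-diagonal is (3,1) = 258 − 169 = 89.
Row 2 needs 258; the known cells sum to 184, so (2,1) = 74.
The remaining cell in row 3 is (3,2) = 258 − 166 = 92.

92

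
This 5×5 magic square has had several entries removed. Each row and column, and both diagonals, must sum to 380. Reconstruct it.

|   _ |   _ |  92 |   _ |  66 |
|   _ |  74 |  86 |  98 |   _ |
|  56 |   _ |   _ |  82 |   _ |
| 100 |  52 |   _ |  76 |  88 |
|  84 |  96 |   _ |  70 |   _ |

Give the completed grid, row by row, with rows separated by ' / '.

78 90 92 54 66 / 62 74 86 98 60 / 56 68 80 82 94 / 100 52 64 76 88 / 84 96 58 70 72

Row 4: 100 + 52 + 76 + 88 + ? = 380, so (4,3) = 64.
The remaining cell in column 4 is (1,4) = 380 − 326 = 54.
Using anti-diagonal: 66 + 98 + 52 + 84 + ? → (3,3) = 380 − 300 = 80.
Column 3 must total 380; the given cells sum to 322, so (5,3) = 58.
The remaining cell in row 5 is (5,5) = 380 − 308 = 72.
Main diagonal must total 380; the given cells sum to 302, so (1,1) = 78.
Row 1 must total 380; the given cells sum to 290, so (1,2) = 90.
Column 1 needs 380; the known cells sum to 318, so (2,1) = 62.
Column 2: 90 + 74 + 52 + 96 + ? = 380, so (3,2) = 68.
Row 2 needs 380; the known cells sum to 320, so (2,5) = 60.
Row 3 must total 380; the given cells sum to 286, so (3,5) = 94.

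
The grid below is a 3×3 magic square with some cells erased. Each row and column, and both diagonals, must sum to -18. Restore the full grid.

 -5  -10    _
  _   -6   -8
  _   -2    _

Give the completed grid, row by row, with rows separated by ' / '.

-5 -10 -3 / -4 -6 -8 / -9 -2 -7

Row 1 must total -18; the given cells sum to -15, so (1,3) = -3.
Row 2: -6 + (-8) + ? = -18, so (2,1) = -4.
Using column 1: -5 + (-4) + ? → (3,1) = -18 − (-9) = -9.
From column 3, -18 − (-3 + (-8)) gives (3,3) = -7.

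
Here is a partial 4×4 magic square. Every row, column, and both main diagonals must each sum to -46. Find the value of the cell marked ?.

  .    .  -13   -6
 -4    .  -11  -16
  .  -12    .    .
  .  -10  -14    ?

-5

Row 2 must total -46; the given cells sum to -31, so (2,2) = -15.
Using column 2: -15 + (-12) + (-10) + ? → (1,2) = -46 − (-37) = -9.
Using column 3: -13 + (-11) + (-14) + ? → (3,3) = -46 − (-38) = -8.
Anti-diagonal: -6 + (-11) + (-12) + ? = -46, so (4,1) = -17.
Row 1: -9 + (-13) + (-6) + ? = -46, so (1,1) = -18.
Using row 4: -17 + (-10) + (-14) + ? → (4,4) = -46 − (-41) = -5.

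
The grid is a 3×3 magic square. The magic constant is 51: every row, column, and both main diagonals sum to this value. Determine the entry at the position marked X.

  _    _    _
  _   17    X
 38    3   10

From column 2, 51 − (17 + 3) gives (1,2) = 31.
Main diagonal needs 51; the known cells sum to 27, so (1,1) = 24.
The remaining cell in anti-diagonal is (1,3) = 51 − 55 = -4.
Using column 1: 24 + 38 + ? → (2,1) = 51 − 62 = -11.
Column 3 must total 51; the given cells sum to 6, so (2,3) = 45.

45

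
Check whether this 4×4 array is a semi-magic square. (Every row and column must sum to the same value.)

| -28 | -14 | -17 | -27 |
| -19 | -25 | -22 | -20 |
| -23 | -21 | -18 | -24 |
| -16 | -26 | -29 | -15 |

Row 1: -28 + (-14) + (-17) + (-27) = -86.
Row 2: -19 + (-25) + (-22) + (-20) = -86.
Row 3: -23 + (-21) + (-18) + (-24) = -86.
Row 4: -16 + (-26) + (-29) + (-15) = -86.
Column 1: -28 + (-19) + (-23) + (-16) = -86.
Column 2: -14 + (-25) + (-21) + (-26) = -86.
Column 3: -17 + (-22) + (-18) + (-29) = -86.
Column 4: -27 + (-20) + (-24) + (-15) = -86.
All lines sum to -86.

Yes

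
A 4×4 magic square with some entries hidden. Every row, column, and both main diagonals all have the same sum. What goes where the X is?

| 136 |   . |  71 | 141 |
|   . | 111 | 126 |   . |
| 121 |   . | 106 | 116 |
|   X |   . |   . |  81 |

Main diagonal is complete and sums to 434; that is the magic constant.
Row 1 needs 434; the known cells sum to 348, so (1,2) = 86.
Using row 3: 121 + 106 + 116 + ? → (3,2) = 434 − 343 = 91.
Column 2 must total 434; the given cells sum to 288, so (4,2) = 146.
Using column 3: 71 + 126 + 106 + ? → (4,3) = 434 − 303 = 131.
Using column 4: 141 + 116 + 81 + ? → (2,4) = 434 − 338 = 96.
Anti-diagonal: 141 + 126 + 91 + ? = 434, so (4,1) = 76.

76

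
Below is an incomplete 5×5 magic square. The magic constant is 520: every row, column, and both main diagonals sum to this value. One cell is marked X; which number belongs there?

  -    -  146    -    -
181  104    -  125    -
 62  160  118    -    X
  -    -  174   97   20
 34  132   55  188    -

From row 5, 520 − (34 + 132 + 55 + 188) gives (5,5) = 111.
Column 3 needs 520; the known cells sum to 493, so (2,3) = 27.
Main diagonal: 104 + 118 + 97 + 111 + ? = 520, so (1,1) = 90.
Using row 2: 181 + 104 + 27 + 125 + ? → (2,5) = 520 − 437 = 83.
Column 1 must total 520; the given cells sum to 367, so (4,1) = 153.
The remaining cell in row 4 is (4,2) = 520 − 444 = 76.
From column 2, 520 − (104 + 160 + 76 + 132) gives (1,2) = 48.
Anti-diagonal needs 520; the known cells sum to 353, so (1,5) = 167.
Row 1: 90 + 48 + 146 + 167 + ? = 520, so (1,4) = 69.
Column 4: 69 + 125 + 97 + 188 + ? = 520, so (3,4) = 41.
The remaining cell in column 5 is (3,5) = 520 − 381 = 139.

139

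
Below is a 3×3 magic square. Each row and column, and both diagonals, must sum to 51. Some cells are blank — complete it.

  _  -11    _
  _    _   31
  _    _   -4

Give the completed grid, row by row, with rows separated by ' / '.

38 -11 24 / 3 17 31 / 10 45 -4

Column 3 needs 51; the known cells sum to 27, so (1,3) = 24.
From row 1, 51 − (-11 + 24) gives (1,1) = 38.
Main diagonal: 38 + (-4) + ? = 51, so (2,2) = 17.
From anti-diagonal, 51 − (24 + 17) gives (3,1) = 10.
Row 2: 17 + 31 + ? = 51, so (2,1) = 3.
Row 3 needs 51; the known cells sum to 6, so (3,2) = 45.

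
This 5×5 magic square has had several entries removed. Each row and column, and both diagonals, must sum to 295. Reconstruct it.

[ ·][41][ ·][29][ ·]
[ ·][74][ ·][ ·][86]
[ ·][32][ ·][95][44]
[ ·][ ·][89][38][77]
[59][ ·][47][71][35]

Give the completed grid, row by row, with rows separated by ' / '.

The remaining cell in row 5 is (5,2) = 295 − 212 = 83.
The remaining cell in column 2 is (4,2) = 295 − 230 = 65.
Using column 4: 29 + 95 + 38 + 71 + ? → (2,4) = 295 − 233 = 62.
Using column 5: 86 + 44 + 77 + 35 + ? → (1,5) = 295 − 242 = 53.
Anti-diagonal: 53 + 62 + 65 + 59 + ? = 295, so (3,3) = 56.
The remaining cell in row 3 is (3,1) = 295 − 227 = 68.
Row 4 needs 295; the known cells sum to 269, so (4,1) = 26.
From main diagonal, 295 − (74 + 56 + 38 + 35) gives (1,1) = 92.
Using row 1: 92 + 41 + 29 + 53 + ? → (1,3) = 295 − 215 = 80.
From column 1, 295 − (92 + 68 + 26 + 59) gives (2,1) = 50.
Column 3 needs 295; the known cells sum to 272, so (2,3) = 23.

92 41 80 29 53 / 50 74 23 62 86 / 68 32 56 95 44 / 26 65 89 38 77 / 59 83 47 71 35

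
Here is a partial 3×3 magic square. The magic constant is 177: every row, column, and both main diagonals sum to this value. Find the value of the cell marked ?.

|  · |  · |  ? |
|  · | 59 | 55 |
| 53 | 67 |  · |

65

Row 2: 59 + 55 + ? = 177, so (2,1) = 63.
Row 3 must total 177; the given cells sum to 120, so (3,3) = 57.
Column 1 must total 177; the given cells sum to 116, so (1,1) = 61.
Column 2: 59 + 67 + ? = 177, so (1,2) = 51.
The remaining cell in column 3 is (1,3) = 177 − 112 = 65.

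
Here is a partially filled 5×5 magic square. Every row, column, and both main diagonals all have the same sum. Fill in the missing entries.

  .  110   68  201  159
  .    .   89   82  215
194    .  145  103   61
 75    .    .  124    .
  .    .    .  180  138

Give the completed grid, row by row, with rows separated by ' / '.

152 110 68 201 159 / 173 131 89 82 215 / 194 187 145 103 61 / 75 208 166 124 117 / 96 54 222 180 138

Column 4 is already complete: 201 + 82 + 103 + 124 + 180 = 690, so that is the magic constant.
Using row 1: 110 + 68 + 201 + 159 + ? → (1,1) = 690 − 538 = 152.
Using row 3: 194 + 145 + 103 + 61 + ? → (3,2) = 690 − 503 = 187.
Using column 5: 159 + 215 + 61 + 138 + ? → (4,5) = 690 − 573 = 117.
From main diagonal, 690 − (152 + 145 + 124 + 138) gives (2,2) = 131.
Row 2 needs 690; the known cells sum to 517, so (2,1) = 173.
Column 1 must total 690; the given cells sum to 594, so (5,1) = 96.
Using anti-diagonal: 159 + 82 + 145 + 96 + ? → (4,2) = 690 − 482 = 208.
From row 4, 690 − (75 + 208 + 124 + 117) gives (4,3) = 166.
The remaining cell in column 2 is (5,2) = 690 − 636 = 54.
Column 3 needs 690; the known cells sum to 468, so (5,3) = 222.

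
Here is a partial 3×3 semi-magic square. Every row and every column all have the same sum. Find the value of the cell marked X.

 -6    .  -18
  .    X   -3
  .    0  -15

-24

Column 3 is complete and sums to -36; that is the magic constant.
The remaining cell in row 1 is (1,2) = -36 − (-24) = -12.
From row 3, -36 − (0 + (-15)) gives (3,1) = -21.
The remaining cell in column 1 is (2,1) = -36 − (-27) = -9.
Using column 2: -12 + 0 + ? → (2,2) = -36 − (-12) = -24.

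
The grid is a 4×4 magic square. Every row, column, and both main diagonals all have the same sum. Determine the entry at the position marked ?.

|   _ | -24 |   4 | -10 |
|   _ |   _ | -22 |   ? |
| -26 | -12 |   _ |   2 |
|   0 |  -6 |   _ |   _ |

-16

Anti-diagonal is complete and sums to -44; that is the magic constant.
Using row 1: -24 + 4 + (-10) + ? → (1,1) = -44 − (-30) = -14.
Row 3: -26 + (-12) + 2 + ? = -44, so (3,3) = -8.
Column 1 needs -44; the known cells sum to -40, so (2,1) = -4.
The remaining cell in column 2 is (2,2) = -44 − (-42) = -2.
Using column 3: 4 + (-22) + (-8) + ? → (4,3) = -44 − (-26) = -18.
From main diagonal, -44 − (-14 + (-2) + (-8)) gives (4,4) = -20.
From row 2, -44 − (-4 + (-2) + (-22)) gives (2,4) = -16.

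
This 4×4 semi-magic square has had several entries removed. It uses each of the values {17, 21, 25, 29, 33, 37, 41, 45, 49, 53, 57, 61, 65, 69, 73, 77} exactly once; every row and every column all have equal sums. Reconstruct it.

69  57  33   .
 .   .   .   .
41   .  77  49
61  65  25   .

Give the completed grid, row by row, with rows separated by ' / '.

The 16 entries sum to 752, so each line sums to 752/4 = 188.
The remaining cell in row 1 is (1,4) = 188 − 159 = 29.
Row 3 needs 188; the known cells sum to 167, so (3,2) = 21.
The remaining cell in row 4 is (4,4) = 188 − 151 = 37.
Column 1 must total 188; the given cells sum to 171, so (2,1) = 17.
The remaining cell in column 2 is (2,2) = 188 − 143 = 45.
Column 3: 33 + 77 + 25 + ? = 188, so (2,3) = 53.
Column 4: 29 + 49 + 37 + ? = 188, so (2,4) = 73.

69 57 33 29 / 17 45 53 73 / 41 21 77 49 / 61 65 25 37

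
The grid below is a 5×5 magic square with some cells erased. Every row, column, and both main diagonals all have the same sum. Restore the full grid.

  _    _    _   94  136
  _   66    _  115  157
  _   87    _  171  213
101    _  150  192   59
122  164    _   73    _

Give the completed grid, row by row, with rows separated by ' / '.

178 185 52 94 136 / 199 66 108 115 157 / 45 87 129 171 213 / 101 143 150 192 59 / 122 164 206 73 80

Column 4 is already complete: 94 + 115 + 171 + 192 + 73 = 645, so that is the magic constant.
Row 4 must total 645; the given cells sum to 502, so (4,2) = 143.
Column 2 needs 645; the known cells sum to 460, so (1,2) = 185.
Using column 5: 136 + 157 + 213 + 59 + ? → (5,5) = 645 − 565 = 80.
Using anti-diagonal: 136 + 115 + 143 + 122 + ? → (3,3) = 645 − 516 = 129.
Using row 3: 87 + 129 + 171 + 213 + ? → (3,1) = 645 − 600 = 45.
Using row 5: 122 + 164 + 73 + 80 + ? → (5,3) = 645 − 439 = 206.
Main diagonal: 66 + 129 + 192 + 80 + ? = 645, so (1,1) = 178.
Using row 1: 178 + 185 + 94 + 136 + ? → (1,3) = 645 − 593 = 52.
From column 1, 645 − (178 + 45 + 101 + 122) gives (2,1) = 199.
The remaining cell in column 3 is (2,3) = 645 − 537 = 108.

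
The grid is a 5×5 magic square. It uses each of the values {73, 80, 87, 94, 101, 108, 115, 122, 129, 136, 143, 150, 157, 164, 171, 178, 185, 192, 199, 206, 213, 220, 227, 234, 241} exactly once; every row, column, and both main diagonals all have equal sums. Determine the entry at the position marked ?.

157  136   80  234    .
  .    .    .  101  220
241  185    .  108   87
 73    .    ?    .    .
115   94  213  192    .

206

The 25 entries sum to 3925, so each line sums to 3925/5 = 785.
From row 1, 785 − (157 + 136 + 80 + 234) gives (1,5) = 178.
The remaining cell in row 3 is (3,3) = 785 − 621 = 164.
The remaining cell in row 5 is (5,5) = 785 − 614 = 171.
The remaining cell in column 1 is (2,1) = 785 − 586 = 199.
The remaining cell in column 4 is (4,4) = 785 − 635 = 150.
From column 5, 785 − (178 + 220 + 87 + 171) gives (4,5) = 129.
From main diagonal, 785 − (157 + 164 + 150 + 171) gives (2,2) = 143.
The remaining cell in anti-diagonal is (4,2) = 785 − 558 = 227.
The remaining cell in row 2 is (2,3) = 785 − 663 = 122.
Row 4 needs 785; the known cells sum to 579, so (4,3) = 206.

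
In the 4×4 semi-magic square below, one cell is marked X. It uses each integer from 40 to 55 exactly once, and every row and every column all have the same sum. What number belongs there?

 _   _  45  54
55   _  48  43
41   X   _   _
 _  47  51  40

50

The entries are 40 through 55, which sum to 760, so each line sums to 760/4 = 190.
Row 2 needs 190; the known cells sum to 146, so (2,2) = 44.
Row 4 needs 190; the known cells sum to 138, so (4,1) = 52.
Using column 1: 55 + 41 + 52 + ? → (1,1) = 190 − 148 = 42.
The remaining cell in column 3 is (3,3) = 190 − 144 = 46.
Column 4 must total 190; the given cells sum to 137, so (3,4) = 53.
Row 1: 42 + 45 + 54 + ? = 190, so (1,2) = 49.
Row 3 must total 190; the given cells sum to 140, so (3,2) = 50.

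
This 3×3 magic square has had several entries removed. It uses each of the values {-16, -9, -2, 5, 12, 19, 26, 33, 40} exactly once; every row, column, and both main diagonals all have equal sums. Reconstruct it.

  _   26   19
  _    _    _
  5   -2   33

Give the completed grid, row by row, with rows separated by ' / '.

-9 26 19 / 40 12 -16 / 5 -2 33

The 9 entries sum to 108, so each line sums to 108/3 = 36.
The remaining cell in row 1 is (1,1) = 36 − 45 = -9.
Using column 1: -9 + 5 + ? → (2,1) = 36 − (-4) = 40.
Column 2: 26 + (-2) + ? = 36, so (2,2) = 12.
Column 3 needs 36; the known cells sum to 52, so (2,3) = -16.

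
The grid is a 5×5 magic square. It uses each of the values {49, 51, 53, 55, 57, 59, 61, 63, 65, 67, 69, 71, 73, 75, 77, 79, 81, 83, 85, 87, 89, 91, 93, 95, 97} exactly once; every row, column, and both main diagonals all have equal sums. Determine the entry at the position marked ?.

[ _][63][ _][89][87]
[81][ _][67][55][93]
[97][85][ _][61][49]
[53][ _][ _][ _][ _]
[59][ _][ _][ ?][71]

The 25 entries sum to 1825, so each line sums to 1825/5 = 365.
Using row 2: 81 + 67 + 55 + 93 + ? → (2,2) = 365 − 296 = 69.
The remaining cell in row 3 is (3,3) = 365 − 292 = 73.
Column 1 must total 365; the given cells sum to 290, so (1,1) = 75.
From column 5, 365 − (87 + 93 + 49 + 71) gives (4,5) = 65.
Main diagonal needs 365; the known cells sum to 288, so (4,4) = 77.
From anti-diagonal, 365 − (87 + 55 + 73 + 59) gives (4,2) = 91.
Row 1 must total 365; the given cells sum to 314, so (1,3) = 51.
Row 4 must total 365; the given cells sum to 286, so (4,3) = 79.
Column 2 must total 365; the given cells sum to 308, so (5,2) = 57.
From column 3, 365 − (51 + 67 + 73 + 79) gives (5,3) = 95.
The remaining cell in column 4 is (5,4) = 365 − 282 = 83.

83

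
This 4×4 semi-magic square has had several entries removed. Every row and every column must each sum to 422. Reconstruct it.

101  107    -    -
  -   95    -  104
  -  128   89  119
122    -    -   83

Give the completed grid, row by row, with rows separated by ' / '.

The remaining cell in row 3 is (3,1) = 422 − 336 = 86.
Column 1: 101 + 86 + 122 + ? = 422, so (2,1) = 113.
From column 2, 422 − (107 + 95 + 128) gives (4,2) = 92.
Column 4 must total 422; the given cells sum to 306, so (1,4) = 116.
From row 1, 422 − (101 + 107 + 116) gives (1,3) = 98.
Row 2 must total 422; the given cells sum to 312, so (2,3) = 110.
Row 4: 122 + 92 + 83 + ? = 422, so (4,3) = 125.

101 107 98 116 / 113 95 110 104 / 86 128 89 119 / 122 92 125 83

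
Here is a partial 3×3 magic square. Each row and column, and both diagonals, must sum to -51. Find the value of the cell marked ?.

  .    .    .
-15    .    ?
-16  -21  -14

The remaining cell in column 1 is (1,1) = -51 − (-31) = -20.
Main diagonal must total -51; the given cells sum to -34, so (2,2) = -17.
Anti-diagonal must total -51; the given cells sum to -33, so (1,3) = -18.
Row 1: -20 + (-18) + ? = -51, so (1,2) = -13.
Row 2 needs -51; the known cells sum to -32, so (2,3) = -19.

-19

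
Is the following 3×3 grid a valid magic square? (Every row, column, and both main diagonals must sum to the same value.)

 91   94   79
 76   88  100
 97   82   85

Yes

Row 1: 91 + 94 + 79 = 264.
Row 2: 76 + 88 + 100 = 264.
Row 3: 97 + 82 + 85 = 264.
Column 1: 91 + 76 + 97 = 264.
Column 2: 94 + 88 + 82 = 264.
Column 3: 79 + 100 + 85 = 264.
Main diagonal: 91 + 88 + 85 = 264.
Anti-diagonal: 79 + 88 + 97 = 264.
All lines sum to 264.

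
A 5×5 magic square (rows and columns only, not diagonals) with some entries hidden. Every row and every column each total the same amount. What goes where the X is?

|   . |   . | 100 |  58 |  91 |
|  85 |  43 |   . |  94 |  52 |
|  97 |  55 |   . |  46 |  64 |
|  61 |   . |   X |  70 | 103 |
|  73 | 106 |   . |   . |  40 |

Column 5 is complete and sums to 350; that is the magic constant.
Using row 2: 85 + 43 + 94 + 52 + ? → (2,3) = 350 − 274 = 76.
Row 3: 97 + 55 + 46 + 64 + ? = 350, so (3,3) = 88.
Using column 1: 85 + 97 + 61 + 73 + ? → (1,1) = 350 − 316 = 34.
Column 4 must total 350; the given cells sum to 268, so (5,4) = 82.
The remaining cell in row 1 is (1,2) = 350 − 283 = 67.
Row 5 needs 350; the known cells sum to 301, so (5,3) = 49.
Column 2 must total 350; the given cells sum to 271, so (4,2) = 79.
The remaining cell in column 3 is (4,3) = 350 − 313 = 37.

37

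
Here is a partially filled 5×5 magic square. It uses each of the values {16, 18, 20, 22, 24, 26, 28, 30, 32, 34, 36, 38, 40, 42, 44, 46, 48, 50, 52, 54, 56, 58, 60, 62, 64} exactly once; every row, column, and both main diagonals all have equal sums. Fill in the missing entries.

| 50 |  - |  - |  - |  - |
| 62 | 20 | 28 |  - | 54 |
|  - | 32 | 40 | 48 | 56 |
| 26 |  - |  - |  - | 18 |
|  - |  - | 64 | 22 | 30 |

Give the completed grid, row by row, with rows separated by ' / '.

50 58 16 34 42 / 62 20 28 36 54 / 24 32 40 48 56 / 26 44 52 60 18 / 38 46 64 22 30

The 25 entries sum to 1000, so each line sums to 1000/5 = 200.
Row 2: 62 + 20 + 28 + 54 + ? = 200, so (2,4) = 36.
From row 3, 200 − (32 + 40 + 48 + 56) gives (3,1) = 24.
The remaining cell in column 1 is (5,1) = 200 − 162 = 38.
Using column 5: 54 + 56 + 18 + 30 + ? → (1,5) = 200 − 158 = 42.
Using main diagonal: 50 + 20 + 40 + 30 + ? → (4,4) = 200 − 140 = 60.
Anti-diagonal: 42 + 36 + 40 + 38 + ? = 200, so (4,2) = 44.
Row 4 needs 200; the known cells sum to 148, so (4,3) = 52.
The remaining cell in row 5 is (5,2) = 200 − 154 = 46.
Column 2 needs 200; the known cells sum to 142, so (1,2) = 58.
From column 3, 200 − (28 + 40 + 52 + 64) gives (1,3) = 16.
Using column 4: 36 + 48 + 60 + 22 + ? → (1,4) = 200 − 166 = 34.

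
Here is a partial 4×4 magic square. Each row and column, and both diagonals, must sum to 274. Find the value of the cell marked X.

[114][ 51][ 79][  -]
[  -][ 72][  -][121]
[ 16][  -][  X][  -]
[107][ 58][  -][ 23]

Using row 1: 114 + 51 + 79 + ? → (1,4) = 274 − 244 = 30.
Row 4 must total 274; the given cells sum to 188, so (4,3) = 86.
Column 1 must total 274; the given cells sum to 237, so (2,1) = 37.
Column 2 must total 274; the given cells sum to 181, so (3,2) = 93.
From column 4, 274 − (30 + 121 + 23) gives (3,4) = 100.
Main diagonal needs 274; the known cells sum to 209, so (3,3) = 65.

65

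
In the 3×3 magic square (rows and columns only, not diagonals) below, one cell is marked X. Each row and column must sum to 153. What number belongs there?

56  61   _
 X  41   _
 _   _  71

66

From row 1, 153 − (56 + 61) gives (1,3) = 36.
From column 2, 153 − (61 + 41) gives (3,2) = 51.
Column 3: 36 + 71 + ? = 153, so (2,3) = 46.
Row 2 needs 153; the known cells sum to 87, so (2,1) = 66.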